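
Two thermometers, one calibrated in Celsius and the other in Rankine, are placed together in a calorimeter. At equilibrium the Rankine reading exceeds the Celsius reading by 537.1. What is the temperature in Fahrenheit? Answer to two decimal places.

Let x be the Celsius reading; then the Rankine reading is 1.8·x + 491.67.
(1.8·x + 491.67) - x = 537.1  ⇒  (0.8)·x = 45.43  ⇒  x = 56.7875°C.
In Fahrenheit: 56.7875 × 1.8 + 32 = 134.22°F.

134.22°F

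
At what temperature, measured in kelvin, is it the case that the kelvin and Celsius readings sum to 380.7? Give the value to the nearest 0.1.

326.9 K

Let K be the kelvin reading. The Celsius reading is C = 1·K - 273.15.
Require K + C = 380.7: (2)·K - 273.15 = 380.7.
K = (380.7 + 273.15) / (2) = 326.9.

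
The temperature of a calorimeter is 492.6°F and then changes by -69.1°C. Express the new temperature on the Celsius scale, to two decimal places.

186.79°C

Initial temperature in Celsius: (492.6 - 32) × 5/9 = 255.8889°C.
Final Celsius temperature: 255.8889 - 69.1000 = 186.7889°C.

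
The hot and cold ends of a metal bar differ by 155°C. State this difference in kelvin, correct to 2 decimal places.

155.00 K

Celsius and kelvin degrees are the same size, so the interval is unchanged: 155.00.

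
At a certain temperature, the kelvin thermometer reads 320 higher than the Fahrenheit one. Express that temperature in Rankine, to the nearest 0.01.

314.26°R

Let x be the Fahrenheit reading; then the kelvin reading is 5/9·x + 255.372.
(5/9·x + 255.372) - x = 320  ⇒  (-4/9)·x = 64.6278  ⇒  x = -145.4125°F.
In Celsius: (-145.4125 - 32) × 5/9 = -98.5625°C.
In Rankine: -98.5625 × 1.8 + 491.67 = 314.26°R.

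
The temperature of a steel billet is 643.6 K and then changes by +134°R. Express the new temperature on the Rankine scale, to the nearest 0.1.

Initial temperature in Celsius: 643.6 - 273.15 = 370.4500°C.
The 134°R change is an interval, so only the factor 5/9 applies: +134 × 5/9 = +74.4444°C.
Final Celsius temperature: 370.4500 + 74.4444 = 444.8944°C.
In Rankine: 444.8944 × 1.8 + 491.67 = 1292.5°R.

1292.5°R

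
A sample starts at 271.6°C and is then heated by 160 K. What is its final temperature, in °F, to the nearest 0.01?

The 160 K change is an interval; Kelvin and Celsius degrees are the same size, so ΔC = +160°C.
Final Celsius temperature: 271.6000 + 160.0000 = 431.6000°C.
In Fahrenheit: 431.6000 × 1.8 + 32 = 808.88°F.

808.88°F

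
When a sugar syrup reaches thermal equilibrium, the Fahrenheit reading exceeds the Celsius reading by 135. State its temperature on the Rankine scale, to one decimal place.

Let x be the Fahrenheit reading; then the Celsius reading is 5/9·x - 17.7778.
(5/9·x - 17.7778) - x = -135  ⇒  (-4/9)·x = -117.222  ⇒  x = 263.7500°F.
In Celsius: (263.75 - 32) × 5/9 = 128.7500°C.
In Rankine: 128.7500 × 1.8 + 491.67 = 723.4°R.

723.4°R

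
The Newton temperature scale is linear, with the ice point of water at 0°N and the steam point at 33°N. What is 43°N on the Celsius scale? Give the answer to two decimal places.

130.30°C

Linear interpolation between the fixed points: C = (43 - 0) × 100 / (33 - 0) = 130.3030°C.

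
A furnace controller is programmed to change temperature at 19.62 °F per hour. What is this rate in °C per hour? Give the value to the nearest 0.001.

10.900 °C/hour

The quantity depends on a temperature interval, so only the ratio of degree sizes applies; the offset between the scales is irrelevant.
A change of 1°F is a change of 5/9°C, so 19.62 × 5/9 = 10.900.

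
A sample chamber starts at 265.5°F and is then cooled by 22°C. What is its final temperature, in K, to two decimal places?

380.87 K

Initial temperature in Celsius: (265.5 - 32) × 5/9 = 129.7222°C.
Final Celsius temperature: 129.7222 - 22.0000 = 107.7222°C.
In kelvin: 107.7222 + 273.15 = 380.87 K.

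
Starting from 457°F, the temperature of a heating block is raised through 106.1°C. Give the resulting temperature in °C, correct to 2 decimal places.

Initial temperature in Celsius: (457 - 32) × 5/9 = 236.1111°C.
Final Celsius temperature: 236.1111 + 106.1000 = 342.2111°C.

342.21°C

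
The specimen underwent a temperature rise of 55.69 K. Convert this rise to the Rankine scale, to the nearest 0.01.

100.24°R

An interval of 1 K corresponds to 1.8°R.
55.69 × 1.8 = 100.24.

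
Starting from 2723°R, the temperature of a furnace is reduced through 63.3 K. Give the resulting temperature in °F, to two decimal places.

Initial temperature in Celsius: (2723 - 491.67) × 5/9 = 1239.6278°C.
The 63.3 K change is an interval; Kelvin and Celsius degrees are the same size, so ΔC = -63.3°C.
Final Celsius temperature: 1239.6278 - 63.3000 = 1176.3278°C.
In Fahrenheit: 1176.3278 × 1.8 + 32 = 2149.39°F.

2149.39°F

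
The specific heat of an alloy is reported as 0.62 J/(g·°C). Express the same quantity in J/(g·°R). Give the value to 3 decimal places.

Since only a temperature interval is involved, the additive offset between the scales drops out.
A change of 1°R is a change of 5/9°C, so per °R the value is 0.62 × 5/9 = 0.344.

0.344 J/(g·°R)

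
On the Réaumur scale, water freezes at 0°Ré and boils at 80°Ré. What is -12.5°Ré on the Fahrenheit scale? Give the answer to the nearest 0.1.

3.9°F

Linear interpolation between the fixed points: C = (-12.5 - 0) × 100 / (80 - 0) = -15.6250°C.
Then -15.6250 × 1.8 + 32 = 3.9°F.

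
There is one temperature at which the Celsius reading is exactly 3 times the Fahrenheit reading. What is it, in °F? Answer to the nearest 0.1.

Let F be the Fahrenheit reading. The Celsius reading is C = 5/9·F - 17.7778.
Require C = 3·F: 5/9·F - 17.7778 = 3·F.
(-22/9)·F = 17.7778  ⇒  F = -7.3.

-7.3°F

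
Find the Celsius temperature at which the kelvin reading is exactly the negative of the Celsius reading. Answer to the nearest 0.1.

Let C be the Celsius reading. The kelvin reading is K = 1·C + 273.15.
Require K = -1·C: 1·C + 273.15 = -1·C.
(2)·C = -273.15  ⇒  C = -136.6.

-136.6°C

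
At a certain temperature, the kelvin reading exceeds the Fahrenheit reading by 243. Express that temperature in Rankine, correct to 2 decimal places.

487.51°R

Let x be the Fahrenheit reading; then the kelvin reading is 5/9·x + 255.372.
(5/9·x + 255.372) - x = 243  ⇒  (-4/9)·x = -12.3722  ⇒  x = 27.8375°F.
In Celsius: (27.8375 - 32) × 5/9 = -2.3125°C.
In Rankine: -2.3125 × 1.8 + 491.67 = 487.51°R.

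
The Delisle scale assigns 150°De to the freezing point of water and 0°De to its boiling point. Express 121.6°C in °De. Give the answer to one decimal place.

Linearly onto the Delisle scale: 150 + (121.6000 / 100) × (0 - 150) = -32.4°De.

-32.4°De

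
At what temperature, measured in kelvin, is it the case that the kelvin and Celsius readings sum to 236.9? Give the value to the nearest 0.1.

Let K be the kelvin reading. The Celsius reading is C = 1·K - 273.15.
Require K + C = 236.9: (2)·K - 273.15 = 236.9.
K = (236.9 + 273.15) / (2) = 255.0.

255.0 K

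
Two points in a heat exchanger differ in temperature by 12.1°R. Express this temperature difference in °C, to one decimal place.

6.7°C

For a temperature interval the offset drops out; only the factor 5/9 applies.
12.1 × 5/9 = 6.7.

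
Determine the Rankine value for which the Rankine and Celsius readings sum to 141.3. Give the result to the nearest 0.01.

Let R be the Rankine reading. The Celsius reading is C = 5/9·R - 273.15.
Require R + C = 141.3: (14/9)·R - 273.15 = 141.3.
R = (141.3 + 273.15) / (14/9) = 266.43.

266.43°R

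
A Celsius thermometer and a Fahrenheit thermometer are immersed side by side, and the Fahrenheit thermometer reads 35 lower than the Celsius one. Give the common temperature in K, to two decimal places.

189.40 K

Let x be the Celsius reading; then the Fahrenheit reading is 1.8·x + 32.
(1.8·x + 32) - x = -35  ⇒  (0.8)·x = -67  ⇒  x = -83.7500°C.
In kelvin: -83.7500 + 273.15 = 189.40 K.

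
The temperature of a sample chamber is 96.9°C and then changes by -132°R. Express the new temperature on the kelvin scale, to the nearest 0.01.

296.72 K

The 132°R change is an interval, so only the factor 5/9 applies: -132 × 5/9 = -73.3333°C.
Final Celsius temperature: 96.9000 - 73.3333 = 23.5667°C.
In kelvin: 23.5667 + 273.15 = 296.72 K.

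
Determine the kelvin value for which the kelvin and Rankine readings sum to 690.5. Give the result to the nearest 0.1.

Let K be the kelvin reading. The Rankine reading is R = 1.8·K.
Require K + R = 690.5: (2.8)·K = 690.5.
K = (690.5) / (2.8) = 246.6.

246.6 K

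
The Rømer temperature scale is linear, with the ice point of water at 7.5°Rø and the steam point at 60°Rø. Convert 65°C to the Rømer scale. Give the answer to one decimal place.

41.6°Rø

Linearly onto the Rømer scale: 7.5 + (65.0000 / 100) × (60 - 7.5) = 41.6°Rø.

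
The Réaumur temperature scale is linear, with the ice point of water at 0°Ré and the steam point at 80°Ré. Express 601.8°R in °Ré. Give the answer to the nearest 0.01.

48.95°Ré

First in Celsius: (601.8 - 491.67) × 5/9 = 61.1833°C.
Linearly onto the Réaumur scale: 0 + (61.1833 / 100) × (80 - 0) = 48.95°Ré.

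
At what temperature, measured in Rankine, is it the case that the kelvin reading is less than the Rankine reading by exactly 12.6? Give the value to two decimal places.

28.35°R

Let R be the Rankine reading. The kelvin reading is K = 5/9·R.
Require K - R = -12.6: (-4/9)·R = -12.6.
R = (-12.6) / (-4/9) = 28.35.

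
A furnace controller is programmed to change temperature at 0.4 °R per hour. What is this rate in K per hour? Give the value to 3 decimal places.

0.222 K/hour

Since only a temperature interval is involved, the additive offset between the scales drops out.
A change of 1°R is a change of 5/9 K, so 0.4 × 5/9 = 0.222.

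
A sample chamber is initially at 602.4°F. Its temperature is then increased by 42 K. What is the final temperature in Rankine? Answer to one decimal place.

1137.7°R

Initial temperature in Celsius: (602.4 - 32) × 5/9 = 316.8889°C.
The 42 K change is an interval; Kelvin and Celsius degrees are the same size, so ΔC = +42°C.
Final Celsius temperature: 316.8889 + 42.0000 = 358.8889°C.
In Rankine: 358.8889 × 1.8 + 491.67 = 1137.7°R.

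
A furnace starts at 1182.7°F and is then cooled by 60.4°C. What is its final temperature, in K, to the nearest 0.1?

852.0 K

Initial temperature in Celsius: (1182.7 - 32) × 5/9 = 639.2778°C.
Final Celsius temperature: 639.2778 - 60.4000 = 578.8778°C.
In kelvin: 578.8778 + 273.15 = 852.0 K.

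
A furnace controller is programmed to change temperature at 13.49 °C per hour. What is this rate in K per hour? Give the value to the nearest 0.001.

13.490 K/hour

The quantity depends on a temperature interval, so only the ratio of degree sizes applies; the offset between the scales is irrelevant.
A change of 1°C is a change of 1 K, so 13.49 × 1 = 13.490.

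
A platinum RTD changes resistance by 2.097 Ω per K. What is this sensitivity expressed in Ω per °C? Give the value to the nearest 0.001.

Since only a temperature interval is involved, the additive offset between the scales drops out.
A change of 1°C is a change of 1 K, so per °C the value is 2.097 × 1 = 2.097.

2.097 Ω per °C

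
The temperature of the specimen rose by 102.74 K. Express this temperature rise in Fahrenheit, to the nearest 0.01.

For a temperature interval the offset drops out; only the factor 1.8 applies.
102.74 × 1.8 = 184.93.

184.93°F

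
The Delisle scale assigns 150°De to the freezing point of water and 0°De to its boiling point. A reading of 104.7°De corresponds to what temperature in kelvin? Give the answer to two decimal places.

Linear interpolation between the fixed points: C = (104.7 - 150) × 100 / (0 - 150) = 30.2000°C.
Then 30.2000 + 273.15 = 303.35 K.

303.35 K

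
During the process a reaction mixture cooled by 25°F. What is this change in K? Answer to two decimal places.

For a temperature interval the offset drops out; only the factor 5/9 applies.
25 × 5/9 = 13.89.

13.89 K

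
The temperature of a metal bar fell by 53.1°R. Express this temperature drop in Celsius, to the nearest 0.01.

29.50°C

Only the scale ratio 5/9 matters for a change in temperature.
53.1 × 5/9 = 29.50.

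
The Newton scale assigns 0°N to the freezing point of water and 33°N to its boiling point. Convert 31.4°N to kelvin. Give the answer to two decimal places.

368.30 K

Linear interpolation between the fixed points: C = (31.4 - 0) × 100 / (33 - 0) = 95.1515°C.
Then 95.1515 + 273.15 = 368.30 K.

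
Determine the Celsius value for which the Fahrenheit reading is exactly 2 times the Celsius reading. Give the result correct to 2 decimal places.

Let C be the Celsius reading. The Fahrenheit reading is F = 1.8·C + 32.
Require F = 2·C: 1.8·C + 32 = 2·C.
(-0.2)·C = -32  ⇒  C = 160.00.

160.00°C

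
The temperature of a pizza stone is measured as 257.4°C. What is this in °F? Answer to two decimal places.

495.32°F

In Fahrenheit: 257.4000 × 1.8 + 32 = 495.32°F.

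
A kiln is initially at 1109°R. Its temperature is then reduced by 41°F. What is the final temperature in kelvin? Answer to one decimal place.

593.3 K

Initial temperature in Celsius: (1109 - 491.67) × 5/9 = 342.9611°C.
The 41°F change is an interval, so only the factor 5/9 applies: -41 × 5/9 = -22.7778°C.
Final Celsius temperature: 342.9611 - 22.7778 = 320.1833°C.
In kelvin: 320.1833 + 273.15 = 593.3 K.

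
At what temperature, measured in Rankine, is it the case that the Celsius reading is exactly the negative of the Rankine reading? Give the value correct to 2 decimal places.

Let R be the Rankine reading. The Celsius reading is C = 5/9·R - 273.15.
Require C = -1·R: 5/9·R - 273.15 = -1·R.
(14/9)·R = 273.15  ⇒  R = 175.60.

175.60°R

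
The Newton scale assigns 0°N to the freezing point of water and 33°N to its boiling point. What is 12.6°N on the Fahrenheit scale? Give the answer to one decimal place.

Linear interpolation between the fixed points: C = (12.6 - 0) × 100 / (33 - 0) = 38.1818°C.
Then 38.1818 × 1.8 + 32 = 100.7°F.

100.7°F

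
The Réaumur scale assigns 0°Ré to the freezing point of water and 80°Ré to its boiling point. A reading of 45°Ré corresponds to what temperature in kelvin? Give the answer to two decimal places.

329.40 K

Linear interpolation between the fixed points: C = (45 - 0) × 100 / (80 - 0) = 56.2500°C.
Then 56.2500 + 273.15 = 329.40 K.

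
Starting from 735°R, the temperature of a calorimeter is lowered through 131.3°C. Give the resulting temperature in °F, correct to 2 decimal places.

Initial temperature in Celsius: (735 - 491.67) × 5/9 = 135.1833°C.
Final Celsius temperature: 135.1833 - 131.3000 = 3.8833°C.
In Fahrenheit: 3.8833 × 1.8 + 32 = 38.99°F.

38.99°F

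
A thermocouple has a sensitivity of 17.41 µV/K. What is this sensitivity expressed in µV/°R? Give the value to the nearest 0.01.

Since only a temperature interval is involved, the additive offset between the scales drops out.
A change of 1°R is a change of 5/9 K, so per °R the value is 17.41 × 5/9 = 9.67.

9.67 µV/°R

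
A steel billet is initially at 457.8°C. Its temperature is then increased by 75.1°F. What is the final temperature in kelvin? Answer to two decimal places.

The 75.1°F change is an interval, so only the factor 5/9 applies: +75.1 × 5/9 = +41.7222°C.
Final Celsius temperature: 457.8000 + 41.7222 = 499.5222°C.
In kelvin: 499.5222 + 273.15 = 772.67 K.

772.67 K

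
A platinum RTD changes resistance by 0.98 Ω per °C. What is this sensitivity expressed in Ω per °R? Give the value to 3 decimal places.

0.544 Ω per °R

The quantity depends on a temperature interval, so only the ratio of degree sizes applies; the offset between the scales is irrelevant.
A change of 1°R is a change of 5/9°C, so per °R the value is 0.98 × 5/9 = 0.544.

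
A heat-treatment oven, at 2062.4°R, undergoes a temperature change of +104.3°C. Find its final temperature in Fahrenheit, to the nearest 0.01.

1790.47°F

Initial temperature in Celsius: (2062.4 - 491.67) × 5/9 = 872.6278°C.
Final Celsius temperature: 872.6278 + 104.3000 = 976.9278°C.
In Fahrenheit: 976.9278 × 1.8 + 32 = 1790.47°F.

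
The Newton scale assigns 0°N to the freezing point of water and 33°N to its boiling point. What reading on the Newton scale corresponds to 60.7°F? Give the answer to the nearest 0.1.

5.3°N

First in Celsius: (60.7 - 32) × 5/9 = 15.9444°C.
Linearly onto the Newton scale: 0 + (15.9444 / 100) × (33 - 0) = 5.3°N.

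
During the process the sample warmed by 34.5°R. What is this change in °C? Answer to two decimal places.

For a temperature interval the offset drops out; only the factor 5/9 applies.
34.5 × 5/9 = 19.17.

19.17°C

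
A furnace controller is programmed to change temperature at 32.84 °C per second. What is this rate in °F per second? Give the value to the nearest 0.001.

59.112 °F/second

The quantity depends on a temperature interval, so only the ratio of degree sizes applies; the offset between the scales is irrelevant.
A change of 1°C is a change of 1.8°F, so 32.84 × 1.8 = 59.112.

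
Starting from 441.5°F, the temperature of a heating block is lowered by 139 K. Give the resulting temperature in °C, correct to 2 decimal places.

88.50°C

Initial temperature in Celsius: (441.5 - 32) × 5/9 = 227.5000°C.
The 139 K change is an interval; Kelvin and Celsius degrees are the same size, so ΔC = -139°C.
Final Celsius temperature: 227.5000 - 139.0000 = 88.5000°C.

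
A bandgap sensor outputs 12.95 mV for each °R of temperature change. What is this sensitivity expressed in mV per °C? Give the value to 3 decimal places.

23.310 mV per °C

The quantity depends on a temperature interval, so only the ratio of degree sizes applies; the offset between the scales is irrelevant.
A change of 1°C is a change of 1.8°R, so per °C the value is 12.95 × 1.8 = 23.310.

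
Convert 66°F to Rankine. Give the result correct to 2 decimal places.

525.67°R

In Celsius: (66 - 32) × 5/9 = 18.8889°C.
In Rankine: 18.8889 × 1.8 + 491.67 = 525.67°R.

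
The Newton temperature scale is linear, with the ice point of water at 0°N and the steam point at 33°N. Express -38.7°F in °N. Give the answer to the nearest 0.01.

First in Celsius: (-38.7 - 32) × 5/9 = -39.2778°C.
Linearly onto the Newton scale: 0 + (-39.2778 / 100) × (33 - 0) = -12.96°N.

-12.96°N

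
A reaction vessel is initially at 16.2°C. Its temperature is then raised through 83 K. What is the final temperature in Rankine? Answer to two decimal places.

670.23°R

The 83 K change is an interval; Kelvin and Celsius degrees are the same size, so ΔC = +83°C.
Final Celsius temperature: 16.2000 + 83.0000 = 99.2000°C.
In Rankine: 99.2000 × 1.8 + 491.67 = 670.23°R.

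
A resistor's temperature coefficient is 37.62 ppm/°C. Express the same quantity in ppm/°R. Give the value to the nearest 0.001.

20.900 ppm/°R

Since only a temperature interval is involved, the additive offset between the scales drops out.
A change of 1°R is a change of 5/9°C, so per °R the value is 37.62 × 5/9 = 20.900.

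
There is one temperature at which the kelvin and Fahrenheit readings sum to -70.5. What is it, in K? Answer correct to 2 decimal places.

Let K be the kelvin reading. The Fahrenheit reading is F = 1.8·K - 459.67.
Require K + F = -70.5: (2.8)·K - 459.67 = -70.5.
K = (-70.5 + 459.67) / (2.8) = 138.99.

138.99 K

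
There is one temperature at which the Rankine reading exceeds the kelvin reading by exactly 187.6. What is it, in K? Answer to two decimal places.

234.50 K

Let K be the kelvin reading. The Rankine reading is R = 1.8·K.
Require R - K = 187.6: (0.8)·K = 187.6.
K = (187.6) / (0.8) = 234.50.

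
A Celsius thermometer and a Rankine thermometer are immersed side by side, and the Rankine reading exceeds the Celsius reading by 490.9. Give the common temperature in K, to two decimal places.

Let x be the Celsius reading; then the Rankine reading is 1.8·x + 491.67.
(1.8·x + 491.67) - x = 490.9  ⇒  (0.8)·x = -0.77  ⇒  x = -0.9625°C.
In kelvin: -0.9625 + 273.15 = 272.19 K.

272.19 K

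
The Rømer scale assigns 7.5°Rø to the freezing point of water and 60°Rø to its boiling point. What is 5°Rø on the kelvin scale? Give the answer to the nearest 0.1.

268.4 K

Linear interpolation between the fixed points: C = (5 - 7.5) × 100 / (60 - 7.5) = -4.7619°C.
Then -4.7619 + 273.15 = 268.4 K.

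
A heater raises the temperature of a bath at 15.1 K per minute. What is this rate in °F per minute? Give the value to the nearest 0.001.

Since only a temperature interval is involved, the additive offset between the scales drops out.
A change of 1 K is a change of 1.8°F, so 15.1 × 1.8 = 27.180.

27.180 °F/minute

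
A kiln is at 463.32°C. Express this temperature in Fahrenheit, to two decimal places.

In Fahrenheit: 463.3200 × 1.8 + 32 = 865.98°F.

865.98°F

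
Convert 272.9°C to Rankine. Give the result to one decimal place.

982.9°R

In Rankine: 272.9000 × 1.8 + 491.67 = 982.9°R.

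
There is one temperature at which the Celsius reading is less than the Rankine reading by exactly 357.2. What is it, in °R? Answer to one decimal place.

Let R be the Rankine reading. The Celsius reading is C = 5/9·R - 273.15.
Require C - R = -357.2: (-4/9)·R - 273.15 = -357.2.
R = (-357.2 + 273.15) / (-4/9) = 189.1.

189.1°R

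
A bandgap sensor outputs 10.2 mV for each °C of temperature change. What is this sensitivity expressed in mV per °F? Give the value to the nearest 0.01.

5.67 mV per °F

Since only a temperature interval is involved, the additive offset between the scales drops out.
A change of 1°F is a change of 5/9°C, so per °F the value is 10.2 × 5/9 = 5.67.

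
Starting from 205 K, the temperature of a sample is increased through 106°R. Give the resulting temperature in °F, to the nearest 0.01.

Initial temperature in Celsius: 205 - 273.15 = -68.1500°C.
The 106°R change is an interval, so only the factor 5/9 applies: +106 × 5/9 = +58.8889°C.
Final Celsius temperature: -68.1500 + 58.8889 = -9.2611°C.
In Fahrenheit: -9.2611 × 1.8 + 32 = 15.33°F.

15.33°F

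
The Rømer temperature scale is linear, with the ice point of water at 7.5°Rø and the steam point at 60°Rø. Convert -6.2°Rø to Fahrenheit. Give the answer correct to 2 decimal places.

Linear interpolation between the fixed points: C = (-6.2 - 7.5) × 100 / (60 - 7.5) = -26.0952°C.
Then -26.0952 × 1.8 + 32 = -14.97°F.

-14.97°F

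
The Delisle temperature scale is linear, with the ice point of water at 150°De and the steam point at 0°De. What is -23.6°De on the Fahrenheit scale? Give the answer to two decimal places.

Linear interpolation between the fixed points: C = (-23.6 - 150) × 100 / (0 - 150) = 115.7333°C.
Then 115.7333 × 1.8 + 32 = 240.32°F.

240.32°F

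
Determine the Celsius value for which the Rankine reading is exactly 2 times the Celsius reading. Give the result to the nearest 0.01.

Let C be the Celsius reading. The Rankine reading is R = 1.8·C + 491.67.
Require R = 2·C: 1.8·C + 491.67 = 2·C.
(-0.2)·C = -491.67  ⇒  C = 2458.35.

2458.35°C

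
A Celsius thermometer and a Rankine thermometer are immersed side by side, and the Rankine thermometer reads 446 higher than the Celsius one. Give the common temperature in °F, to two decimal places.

-70.76°F

Let x be the Celsius reading; then the Rankine reading is 1.8·x + 491.67.
(1.8·x + 491.67) - x = 446  ⇒  (0.8)·x = -45.67  ⇒  x = -57.0875°C.
In Fahrenheit: -57.0875 × 1.8 + 32 = -70.76°F.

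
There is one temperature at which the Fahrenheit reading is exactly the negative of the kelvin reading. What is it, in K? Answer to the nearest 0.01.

Let K be the kelvin reading. The Fahrenheit reading is F = 1.8·K - 459.67.
Require F = -1·K: 1.8·K - 459.67 = -1·K.
(2.8)·K = 459.67  ⇒  K = 164.17.

164.17 K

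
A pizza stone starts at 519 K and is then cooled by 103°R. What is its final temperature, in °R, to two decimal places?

Initial temperature in Celsius: 519 - 273.15 = 245.8500°C.
The 103°R change is an interval, so only the factor 5/9 applies: -103 × 5/9 = -57.2222°C.
Final Celsius temperature: 245.8500 - 57.2222 = 188.6278°C.
In Rankine: 188.6278 × 1.8 + 491.67 = 831.20°R.

831.20°R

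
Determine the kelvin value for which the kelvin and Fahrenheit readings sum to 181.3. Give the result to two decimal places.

228.92 K

Let K be the kelvin reading. The Fahrenheit reading is F = 1.8·K - 459.67.
Require K + F = 181.3: (2.8)·K - 459.67 = 181.3.
K = (181.3 + 459.67) / (2.8) = 228.92.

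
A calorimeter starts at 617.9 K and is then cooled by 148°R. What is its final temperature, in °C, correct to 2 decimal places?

262.53°C

Initial temperature in Celsius: 617.9 - 273.15 = 344.7500°C.
The 148°R change is an interval, so only the factor 5/9 applies: -148 × 5/9 = -82.2222°C.
Final Celsius temperature: 344.7500 - 82.2222 = 262.5278°C.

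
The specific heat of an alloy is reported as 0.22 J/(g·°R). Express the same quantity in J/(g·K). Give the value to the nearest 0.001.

0.396 J/(g·K)

The quantity depends on a temperature interval, so only the ratio of degree sizes applies; the offset between the scales is irrelevant.
A change of 1 K is a change of 1.8°R, so per K the value is 0.22 × 1.8 = 0.396.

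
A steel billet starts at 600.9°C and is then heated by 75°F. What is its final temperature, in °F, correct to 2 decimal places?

1188.62°F

The 75°F change is an interval, so only the factor 5/9 applies: +75 × 5/9 = +41.6667°C.
Final Celsius temperature: 600.9000 + 41.6667 = 642.5667°C.
In Fahrenheit: 642.5667 × 1.8 + 32 = 1188.62°F.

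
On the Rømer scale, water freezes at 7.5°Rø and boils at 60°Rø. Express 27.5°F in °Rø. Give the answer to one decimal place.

First in Celsius: (27.5 - 32) × 5/9 = -2.5000°C.
Linearly onto the Rømer scale: 7.5 + (-2.5000 / 100) × (60 - 7.5) = 6.2°Rø.

6.2°Rø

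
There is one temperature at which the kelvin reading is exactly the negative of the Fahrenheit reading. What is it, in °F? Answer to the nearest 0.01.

Let F be the Fahrenheit reading. The kelvin reading is K = 5/9·F + 255.372.
Require K = -1·F: 5/9·F + 255.372 = -1·F.
(14/9)·F = -255.372  ⇒  F = -164.17.

-164.17°F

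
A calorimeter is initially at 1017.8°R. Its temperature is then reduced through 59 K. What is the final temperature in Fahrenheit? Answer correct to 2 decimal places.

451.93°F

Initial temperature in Celsius: (1017.8 - 491.67) × 5/9 = 292.2944°C.
The 59 K change is an interval; Kelvin and Celsius degrees are the same size, so ΔC = -59°C.
Final Celsius temperature: 292.2944 - 59.0000 = 233.2944°C.
In Fahrenheit: 233.2944 × 1.8 + 32 = 451.93°F.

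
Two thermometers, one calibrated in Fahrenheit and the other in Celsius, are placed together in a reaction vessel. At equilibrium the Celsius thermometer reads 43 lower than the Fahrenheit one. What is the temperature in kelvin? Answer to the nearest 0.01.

Let x be the Fahrenheit reading; then the Celsius reading is 5/9·x - 17.7778.
(5/9·x - 17.7778) - x = -43  ⇒  (-4/9)·x = -25.2222  ⇒  x = 56.7500°F.
In Celsius: (56.75 - 32) × 5/9 = 13.7500°C.
In kelvin: 13.7500 + 273.15 = 286.90 K.

286.90 K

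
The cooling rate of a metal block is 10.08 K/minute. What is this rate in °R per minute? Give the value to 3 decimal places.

18.144 °R/minute

The quantity depends on a temperature interval, so only the ratio of degree sizes applies; the offset between the scales is irrelevant.
A change of 1 K is a change of 1.8°R, so 10.08 × 1.8 = 18.144.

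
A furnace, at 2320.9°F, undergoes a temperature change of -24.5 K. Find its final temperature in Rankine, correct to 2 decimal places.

2736.47°R

Initial temperature in Celsius: (2320.9 - 32) × 5/9 = 1271.6111°C.
The 24.5 K change is an interval; Kelvin and Celsius degrees are the same size, so ΔC = -24.5°C.
Final Celsius temperature: 1271.6111 - 24.5000 = 1247.1111°C.
In Rankine: 1247.1111 × 1.8 + 491.67 = 2736.47°R.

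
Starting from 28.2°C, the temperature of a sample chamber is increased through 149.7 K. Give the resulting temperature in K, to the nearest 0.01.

451.05 K

The 149.7 K change is an interval; Kelvin and Celsius degrees are the same size, so ΔC = +149.7°C.
Final Celsius temperature: 28.2000 + 149.7000 = 177.9000°C.
In kelvin: 177.9000 + 273.15 = 451.05 K.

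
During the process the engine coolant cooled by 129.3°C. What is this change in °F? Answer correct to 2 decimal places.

232.74°F

An interval of 1°C corresponds to 1.8°F.
129.3 × 1.8 = 232.74.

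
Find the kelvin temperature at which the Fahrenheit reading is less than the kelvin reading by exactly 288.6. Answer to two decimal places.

Let K be the kelvin reading. The Fahrenheit reading is F = 1.8·K - 459.67.
Require F - K = -288.6: (0.8)·K - 459.67 = -288.6.
K = (-288.6 + 459.67) / (0.8) = 213.84.

213.84 K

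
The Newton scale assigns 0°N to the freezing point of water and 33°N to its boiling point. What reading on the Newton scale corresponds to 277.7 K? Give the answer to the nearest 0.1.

1.5°N

First in Celsius: 277.7 - 273.15 = 4.5500°C.
Linearly onto the Newton scale: 0 + (4.5500 / 100) × (33 - 0) = 1.5°N.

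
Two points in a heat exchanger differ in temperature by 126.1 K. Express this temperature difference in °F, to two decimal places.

Only the scale ratio 1.8 matters for a change in temperature.
126.1 × 1.8 = 226.98.

226.98°F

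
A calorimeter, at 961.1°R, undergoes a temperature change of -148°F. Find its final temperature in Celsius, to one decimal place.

178.6°C

Initial temperature in Celsius: (961.1 - 491.67) × 5/9 = 260.7944°C.
The 148°F change is an interval, so only the factor 5/9 applies: -148 × 5/9 = -82.2222°C.
Final Celsius temperature: 260.7944 - 82.2222 = 178.5722°C.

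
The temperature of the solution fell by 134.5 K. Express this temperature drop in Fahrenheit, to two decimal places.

For a temperature interval the offset drops out; only the factor 1.8 applies.
134.5 × 1.8 = 242.10.

242.10°F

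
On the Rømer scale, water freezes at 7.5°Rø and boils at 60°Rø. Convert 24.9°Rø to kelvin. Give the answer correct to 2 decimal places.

306.29 K

Linear interpolation between the fixed points: C = (24.9 - 7.5) × 100 / (60 - 7.5) = 33.1429°C.
Then 33.1429 + 273.15 = 306.29 K.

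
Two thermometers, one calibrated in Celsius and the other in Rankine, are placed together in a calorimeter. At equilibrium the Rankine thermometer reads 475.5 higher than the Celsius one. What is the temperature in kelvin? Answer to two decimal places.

Let x be the Celsius reading; then the Rankine reading is 1.8·x + 491.67.
(1.8·x + 491.67) - x = 475.5  ⇒  (0.8)·x = -16.17  ⇒  x = -20.2125°C.
In kelvin: -20.2125 + 273.15 = 252.94 K.

252.94 K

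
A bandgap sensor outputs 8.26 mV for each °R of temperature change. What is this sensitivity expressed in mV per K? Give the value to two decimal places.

14.87 mV per K

The quantity depends on a temperature interval, so only the ratio of degree sizes applies; the offset between the scales is irrelevant.
A change of 1 K is a change of 1.8°R, so per K the value is 8.26 × 1.8 = 14.87.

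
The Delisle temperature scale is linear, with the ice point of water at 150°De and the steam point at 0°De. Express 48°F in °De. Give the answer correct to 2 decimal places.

136.67°De

First in Celsius: (48 - 32) × 5/9 = 8.8889°C.
Linearly onto the Delisle scale: 150 + (8.8889 / 100) × (0 - 150) = 136.67°De.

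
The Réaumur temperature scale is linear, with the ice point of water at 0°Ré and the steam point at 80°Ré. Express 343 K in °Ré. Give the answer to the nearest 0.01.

First in Celsius: 343 - 273.15 = 69.8500°C.
Linearly onto the Réaumur scale: 0 + (69.8500 / 100) × (80 - 0) = 55.88°Ré.

55.88°Ré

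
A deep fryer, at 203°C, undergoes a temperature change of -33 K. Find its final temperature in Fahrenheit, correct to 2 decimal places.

The 33 K change is an interval; Kelvin and Celsius degrees are the same size, so ΔC = -33°C.
Final Celsius temperature: 203.0000 - 33.0000 = 170.0000°C.
In Fahrenheit: 170.0000 × 1.8 + 32 = 338.00°F.

338.00°F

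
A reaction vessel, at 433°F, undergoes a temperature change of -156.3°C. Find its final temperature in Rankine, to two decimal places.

Initial temperature in Celsius: (433 - 32) × 5/9 = 222.7778°C.
Final Celsius temperature: 222.7778 - 156.3000 = 66.4778°C.
In Rankine: 66.4778 × 1.8 + 491.67 = 611.33°R.

611.33°R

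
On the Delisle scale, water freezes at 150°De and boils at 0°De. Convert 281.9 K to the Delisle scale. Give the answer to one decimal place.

136.9°De

First in Celsius: 281.9 - 273.15 = 8.7500°C.
Linearly onto the Delisle scale: 150 + (8.7500 / 100) × (0 - 150) = 136.9°De.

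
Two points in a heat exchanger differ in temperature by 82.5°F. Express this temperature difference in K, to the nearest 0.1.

45.8 K

For a temperature interval the offset drops out; only the factor 5/9 applies.
82.5 × 5/9 = 45.8.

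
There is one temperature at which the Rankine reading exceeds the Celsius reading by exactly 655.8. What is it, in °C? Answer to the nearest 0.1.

Let C be the Celsius reading. The Rankine reading is R = 1.8·C + 491.67.
Require R - C = 655.8: (0.8)·C + 491.67 = 655.8.
C = (655.8 - 491.67) / (0.8) = 205.2.

205.2°C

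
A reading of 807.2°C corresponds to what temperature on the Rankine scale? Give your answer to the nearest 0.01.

In Rankine: 807.2000 × 1.8 + 491.67 = 1944.63°R.

1944.63°R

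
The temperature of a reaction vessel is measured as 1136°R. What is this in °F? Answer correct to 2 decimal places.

In Celsius: (1136 - 491.67) × 5/9 = 357.9611°C.
In Fahrenheit: 357.9611 × 1.8 + 32 = 676.33°F.

676.33°F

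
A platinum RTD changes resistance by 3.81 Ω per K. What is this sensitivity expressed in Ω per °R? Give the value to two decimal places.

The quantity depends on a temperature interval, so only the ratio of degree sizes applies; the offset between the scales is irrelevant.
A change of 1°R is a change of 5/9 K, so per °R the value is 3.81 × 5/9 = 2.12.

2.12 Ω per °R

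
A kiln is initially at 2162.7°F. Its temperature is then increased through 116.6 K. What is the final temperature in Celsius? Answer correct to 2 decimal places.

Initial temperature in Celsius: (2162.7 - 32) × 5/9 = 1183.7222°C.
The 116.6 K change is an interval; Kelvin and Celsius degrees are the same size, so ΔC = +116.6°C.
Final Celsius temperature: 1183.7222 + 116.6000 = 1300.3222°C.

1300.32°C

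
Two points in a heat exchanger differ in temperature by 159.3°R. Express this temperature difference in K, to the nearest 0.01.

Only the scale ratio 5/9 matters for a change in temperature.
159.3 × 5/9 = 88.50.

88.50 K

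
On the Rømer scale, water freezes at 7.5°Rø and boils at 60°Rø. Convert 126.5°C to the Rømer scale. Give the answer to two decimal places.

73.91°Rø

Linearly onto the Rømer scale: 7.5 + (126.5000 / 100) × (60 - 7.5) = 73.91°Rø.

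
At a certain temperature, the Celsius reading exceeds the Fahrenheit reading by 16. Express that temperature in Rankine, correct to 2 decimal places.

383.67°R

Let x be the Fahrenheit reading; then the Celsius reading is 5/9·x - 17.7778.
(5/9·x - 17.7778) - x = 16  ⇒  (-4/9)·x = 33.7778  ⇒  x = -76.0000°F.
In Celsius: (-76 - 32) × 5/9 = -60.0000°C.
In Rankine: -60.0000 × 1.8 + 491.67 = 383.67°R.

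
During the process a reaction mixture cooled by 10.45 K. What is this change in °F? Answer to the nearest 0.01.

For a temperature interval the offset drops out; only the factor 1.8 applies.
10.45 × 1.8 = 18.81.

18.81°F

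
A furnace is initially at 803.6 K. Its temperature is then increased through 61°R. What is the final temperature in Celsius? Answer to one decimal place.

564.3°C

Initial temperature in Celsius: 803.6 - 273.15 = 530.4500°C.
The 61°R change is an interval, so only the factor 5/9 applies: +61 × 5/9 = +33.8889°C.
Final Celsius temperature: 530.4500 + 33.8889 = 564.3389°C.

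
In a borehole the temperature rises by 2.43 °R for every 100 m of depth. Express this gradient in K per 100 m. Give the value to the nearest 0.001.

Since only a temperature interval is involved, the additive offset between the scales drops out.
A change of 1°R is a change of 5/9 K, so 2.43 × 5/9 = 1.350.

1.350 K/100 m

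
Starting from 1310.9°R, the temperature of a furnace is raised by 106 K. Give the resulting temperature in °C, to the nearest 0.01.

561.13°C

Initial temperature in Celsius: (1310.9 - 491.67) × 5/9 = 455.1278°C.
The 106 K change is an interval; Kelvin and Celsius degrees are the same size, so ΔC = +106°C.
Final Celsius temperature: 455.1278 + 106.0000 = 561.1278°C.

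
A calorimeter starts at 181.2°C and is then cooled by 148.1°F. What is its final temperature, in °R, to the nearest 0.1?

669.7°R

The 148.1°F change is an interval, so only the factor 5/9 applies: -148.1 × 5/9 = -82.2778°C.
Final Celsius temperature: 181.2000 - 82.2778 = 98.9222°C.
In Rankine: 98.9222 × 1.8 + 491.67 = 669.7°R.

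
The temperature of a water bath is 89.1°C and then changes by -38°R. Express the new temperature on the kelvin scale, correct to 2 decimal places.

The 38°R change is an interval, so only the factor 5/9 applies: -38 × 5/9 = -21.1111°C.
Final Celsius temperature: 89.1000 - 21.1111 = 67.9889°C.
In kelvin: 67.9889 + 273.15 = 341.14 K.

341.14 K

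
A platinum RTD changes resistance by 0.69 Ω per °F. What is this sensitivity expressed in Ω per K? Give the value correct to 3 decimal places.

Since only a temperature interval is involved, the additive offset between the scales drops out.
A change of 1 K is a change of 1.8°F, so per K the value is 0.69 × 1.8 = 1.242.

1.242 Ω per K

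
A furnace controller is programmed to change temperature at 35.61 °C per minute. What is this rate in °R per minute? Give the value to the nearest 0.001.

Since only a temperature interval is involved, the additive offset between the scales drops out.
A change of 1°C is a change of 1.8°R, so 35.61 × 1.8 = 64.098.

64.098 °R/minute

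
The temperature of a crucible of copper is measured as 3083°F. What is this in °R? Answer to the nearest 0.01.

In Celsius: (3083 - 32) × 5/9 = 1695.0000°C.
In Rankine: 1695.0000 × 1.8 + 491.67 = 3542.67°R.

3542.67°R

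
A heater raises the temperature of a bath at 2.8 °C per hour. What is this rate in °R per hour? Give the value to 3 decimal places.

5.040 °R/hour

The quantity depends on a temperature interval, so only the ratio of degree sizes applies; the offset between the scales is irrelevant.
A change of 1°C is a change of 1.8°R, so 2.8 × 1.8 = 5.040.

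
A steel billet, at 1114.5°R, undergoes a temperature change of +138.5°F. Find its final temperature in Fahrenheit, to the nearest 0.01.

Initial temperature in Celsius: (1114.5 - 491.67) × 5/9 = 346.0167°C.
The 138.5°F change is an interval, so only the factor 5/9 applies: +138.5 × 5/9 = +76.9444°C.
Final Celsius temperature: 346.0167 + 76.9444 = 422.9611°C.
In Fahrenheit: 422.9611 × 1.8 + 32 = 793.33°F.

793.33°F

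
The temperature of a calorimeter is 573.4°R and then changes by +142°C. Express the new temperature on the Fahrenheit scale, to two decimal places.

Initial temperature in Celsius: (573.4 - 491.67) × 5/9 = 45.4056°C.
Final Celsius temperature: 45.4056 + 142.0000 = 187.4056°C.
In Fahrenheit: 187.4056 × 1.8 + 32 = 369.33°F.

369.33°F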